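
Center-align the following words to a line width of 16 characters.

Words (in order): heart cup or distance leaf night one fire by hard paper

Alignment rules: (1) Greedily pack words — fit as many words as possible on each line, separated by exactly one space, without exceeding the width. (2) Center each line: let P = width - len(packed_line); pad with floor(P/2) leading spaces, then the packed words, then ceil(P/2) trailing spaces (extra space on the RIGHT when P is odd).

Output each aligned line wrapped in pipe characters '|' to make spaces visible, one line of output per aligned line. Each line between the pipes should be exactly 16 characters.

Line 1: ['heart', 'cup', 'or'] (min_width=12, slack=4)
Line 2: ['distance', 'leaf'] (min_width=13, slack=3)
Line 3: ['night', 'one', 'fire'] (min_width=14, slack=2)
Line 4: ['by', 'hard', 'paper'] (min_width=13, slack=3)

Answer: |  heart cup or  |
| distance leaf  |
| night one fire |
| by hard paper  |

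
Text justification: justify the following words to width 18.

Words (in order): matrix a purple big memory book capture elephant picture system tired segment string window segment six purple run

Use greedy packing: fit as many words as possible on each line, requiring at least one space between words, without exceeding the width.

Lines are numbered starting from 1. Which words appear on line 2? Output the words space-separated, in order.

Line 1: ['matrix', 'a', 'purple'] (min_width=15, slack=3)
Line 2: ['big', 'memory', 'book'] (min_width=15, slack=3)
Line 3: ['capture', 'elephant'] (min_width=16, slack=2)
Line 4: ['picture', 'system'] (min_width=14, slack=4)
Line 5: ['tired', 'segment'] (min_width=13, slack=5)
Line 6: ['string', 'window'] (min_width=13, slack=5)
Line 7: ['segment', 'six', 'purple'] (min_width=18, slack=0)
Line 8: ['run'] (min_width=3, slack=15)

Answer: big memory book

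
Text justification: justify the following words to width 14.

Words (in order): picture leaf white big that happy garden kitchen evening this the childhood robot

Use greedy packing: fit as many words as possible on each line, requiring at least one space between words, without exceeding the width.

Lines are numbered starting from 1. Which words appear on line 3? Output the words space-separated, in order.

Answer: happy garden

Derivation:
Line 1: ['picture', 'leaf'] (min_width=12, slack=2)
Line 2: ['white', 'big', 'that'] (min_width=14, slack=0)
Line 3: ['happy', 'garden'] (min_width=12, slack=2)
Line 4: ['kitchen'] (min_width=7, slack=7)
Line 5: ['evening', 'this'] (min_width=12, slack=2)
Line 6: ['the', 'childhood'] (min_width=13, slack=1)
Line 7: ['robot'] (min_width=5, slack=9)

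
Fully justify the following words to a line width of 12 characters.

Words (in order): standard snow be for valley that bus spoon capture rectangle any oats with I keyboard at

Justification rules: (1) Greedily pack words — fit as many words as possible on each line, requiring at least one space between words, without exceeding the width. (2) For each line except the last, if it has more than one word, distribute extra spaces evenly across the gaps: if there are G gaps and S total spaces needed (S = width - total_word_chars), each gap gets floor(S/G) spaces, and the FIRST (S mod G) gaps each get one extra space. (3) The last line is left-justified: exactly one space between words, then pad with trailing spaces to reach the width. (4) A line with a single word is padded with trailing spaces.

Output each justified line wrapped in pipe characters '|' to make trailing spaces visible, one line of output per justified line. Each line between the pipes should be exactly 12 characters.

Answer: |standard    |
|snow  be for|
|valley  that|
|bus    spoon|
|capture     |
|rectangle   |
|any     oats|
|with       I|
|keyboard at |

Derivation:
Line 1: ['standard'] (min_width=8, slack=4)
Line 2: ['snow', 'be', 'for'] (min_width=11, slack=1)
Line 3: ['valley', 'that'] (min_width=11, slack=1)
Line 4: ['bus', 'spoon'] (min_width=9, slack=3)
Line 5: ['capture'] (min_width=7, slack=5)
Line 6: ['rectangle'] (min_width=9, slack=3)
Line 7: ['any', 'oats'] (min_width=8, slack=4)
Line 8: ['with', 'I'] (min_width=6, slack=6)
Line 9: ['keyboard', 'at'] (min_width=11, slack=1)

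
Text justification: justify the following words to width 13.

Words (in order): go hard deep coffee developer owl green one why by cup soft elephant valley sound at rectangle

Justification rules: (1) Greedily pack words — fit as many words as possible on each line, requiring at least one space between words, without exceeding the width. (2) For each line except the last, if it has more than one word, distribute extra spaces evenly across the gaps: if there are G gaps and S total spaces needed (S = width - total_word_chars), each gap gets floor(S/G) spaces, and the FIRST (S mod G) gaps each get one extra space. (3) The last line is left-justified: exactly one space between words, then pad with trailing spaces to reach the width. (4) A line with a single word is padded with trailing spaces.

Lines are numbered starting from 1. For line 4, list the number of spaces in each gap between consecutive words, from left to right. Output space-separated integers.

Line 1: ['go', 'hard', 'deep'] (min_width=12, slack=1)
Line 2: ['coffee'] (min_width=6, slack=7)
Line 3: ['developer', 'owl'] (min_width=13, slack=0)
Line 4: ['green', 'one', 'why'] (min_width=13, slack=0)
Line 5: ['by', 'cup', 'soft'] (min_width=11, slack=2)
Line 6: ['elephant'] (min_width=8, slack=5)
Line 7: ['valley', 'sound'] (min_width=12, slack=1)
Line 8: ['at', 'rectangle'] (min_width=12, slack=1)

Answer: 1 1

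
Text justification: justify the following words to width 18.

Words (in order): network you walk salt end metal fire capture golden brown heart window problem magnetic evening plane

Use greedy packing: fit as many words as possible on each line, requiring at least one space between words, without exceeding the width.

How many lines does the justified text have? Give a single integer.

Answer: 7

Derivation:
Line 1: ['network', 'you', 'walk'] (min_width=16, slack=2)
Line 2: ['salt', 'end', 'metal'] (min_width=14, slack=4)
Line 3: ['fire', 'capture'] (min_width=12, slack=6)
Line 4: ['golden', 'brown', 'heart'] (min_width=18, slack=0)
Line 5: ['window', 'problem'] (min_width=14, slack=4)
Line 6: ['magnetic', 'evening'] (min_width=16, slack=2)
Line 7: ['plane'] (min_width=5, slack=13)
Total lines: 7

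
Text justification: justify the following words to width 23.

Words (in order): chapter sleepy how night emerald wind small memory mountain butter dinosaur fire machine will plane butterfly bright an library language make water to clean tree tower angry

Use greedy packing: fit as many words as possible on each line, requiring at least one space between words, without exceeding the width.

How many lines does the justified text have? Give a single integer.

Answer: 9

Derivation:
Line 1: ['chapter', 'sleepy', 'how'] (min_width=18, slack=5)
Line 2: ['night', 'emerald', 'wind'] (min_width=18, slack=5)
Line 3: ['small', 'memory', 'mountain'] (min_width=21, slack=2)
Line 4: ['butter', 'dinosaur', 'fire'] (min_width=20, slack=3)
Line 5: ['machine', 'will', 'plane'] (min_width=18, slack=5)
Line 6: ['butterfly', 'bright', 'an'] (min_width=19, slack=4)
Line 7: ['library', 'language', 'make'] (min_width=21, slack=2)
Line 8: ['water', 'to', 'clean', 'tree'] (min_width=19, slack=4)
Line 9: ['tower', 'angry'] (min_width=11, slack=12)
Total lines: 9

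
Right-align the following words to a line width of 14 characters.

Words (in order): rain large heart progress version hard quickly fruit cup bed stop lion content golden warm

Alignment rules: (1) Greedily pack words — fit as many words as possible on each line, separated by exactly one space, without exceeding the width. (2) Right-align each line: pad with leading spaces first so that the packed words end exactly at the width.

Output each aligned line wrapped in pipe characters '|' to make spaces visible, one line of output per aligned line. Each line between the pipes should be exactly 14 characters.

Answer: |    rain large|
|heart progress|
|  version hard|
| quickly fruit|
|  cup bed stop|
|  lion content|
|   golden warm|

Derivation:
Line 1: ['rain', 'large'] (min_width=10, slack=4)
Line 2: ['heart', 'progress'] (min_width=14, slack=0)
Line 3: ['version', 'hard'] (min_width=12, slack=2)
Line 4: ['quickly', 'fruit'] (min_width=13, slack=1)
Line 5: ['cup', 'bed', 'stop'] (min_width=12, slack=2)
Line 6: ['lion', 'content'] (min_width=12, slack=2)
Line 7: ['golden', 'warm'] (min_width=11, slack=3)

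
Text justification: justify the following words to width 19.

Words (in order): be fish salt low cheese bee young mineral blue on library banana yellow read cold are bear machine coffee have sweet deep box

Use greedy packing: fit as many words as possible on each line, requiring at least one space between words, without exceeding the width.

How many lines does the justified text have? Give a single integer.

Answer: 8

Derivation:
Line 1: ['be', 'fish', 'salt', 'low'] (min_width=16, slack=3)
Line 2: ['cheese', 'bee', 'young'] (min_width=16, slack=3)
Line 3: ['mineral', 'blue', 'on'] (min_width=15, slack=4)
Line 4: ['library', 'banana'] (min_width=14, slack=5)
Line 5: ['yellow', 'read', 'cold'] (min_width=16, slack=3)
Line 6: ['are', 'bear', 'machine'] (min_width=16, slack=3)
Line 7: ['coffee', 'have', 'sweet'] (min_width=17, slack=2)
Line 8: ['deep', 'box'] (min_width=8, slack=11)
Total lines: 8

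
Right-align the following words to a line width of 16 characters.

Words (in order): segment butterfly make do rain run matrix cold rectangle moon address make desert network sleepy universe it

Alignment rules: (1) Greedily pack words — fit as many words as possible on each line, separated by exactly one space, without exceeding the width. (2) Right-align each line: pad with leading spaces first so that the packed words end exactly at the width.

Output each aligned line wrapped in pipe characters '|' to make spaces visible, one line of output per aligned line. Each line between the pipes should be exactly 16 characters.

Answer: |         segment|
|  butterfly make|
|     do rain run|
|     matrix cold|
|  rectangle moon|
|    address make|
|  desert network|
| sleepy universe|
|              it|

Derivation:
Line 1: ['segment'] (min_width=7, slack=9)
Line 2: ['butterfly', 'make'] (min_width=14, slack=2)
Line 3: ['do', 'rain', 'run'] (min_width=11, slack=5)
Line 4: ['matrix', 'cold'] (min_width=11, slack=5)
Line 5: ['rectangle', 'moon'] (min_width=14, slack=2)
Line 6: ['address', 'make'] (min_width=12, slack=4)
Line 7: ['desert', 'network'] (min_width=14, slack=2)
Line 8: ['sleepy', 'universe'] (min_width=15, slack=1)
Line 9: ['it'] (min_width=2, slack=14)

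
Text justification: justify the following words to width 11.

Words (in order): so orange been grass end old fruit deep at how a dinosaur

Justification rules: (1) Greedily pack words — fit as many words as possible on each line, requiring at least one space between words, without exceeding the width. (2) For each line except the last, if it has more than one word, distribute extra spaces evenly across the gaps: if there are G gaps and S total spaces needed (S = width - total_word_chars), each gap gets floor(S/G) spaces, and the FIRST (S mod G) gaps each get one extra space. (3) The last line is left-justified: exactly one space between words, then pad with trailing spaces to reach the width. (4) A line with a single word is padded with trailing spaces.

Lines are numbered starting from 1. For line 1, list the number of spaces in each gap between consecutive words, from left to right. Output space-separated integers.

Answer: 3

Derivation:
Line 1: ['so', 'orange'] (min_width=9, slack=2)
Line 2: ['been', 'grass'] (min_width=10, slack=1)
Line 3: ['end', 'old'] (min_width=7, slack=4)
Line 4: ['fruit', 'deep'] (min_width=10, slack=1)
Line 5: ['at', 'how', 'a'] (min_width=8, slack=3)
Line 6: ['dinosaur'] (min_width=8, slack=3)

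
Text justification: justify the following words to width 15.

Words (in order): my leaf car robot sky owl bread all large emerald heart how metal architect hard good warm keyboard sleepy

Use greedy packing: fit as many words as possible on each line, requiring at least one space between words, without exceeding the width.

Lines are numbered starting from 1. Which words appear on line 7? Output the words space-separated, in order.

Answer: good warm

Derivation:
Line 1: ['my', 'leaf', 'car'] (min_width=11, slack=4)
Line 2: ['robot', 'sky', 'owl'] (min_width=13, slack=2)
Line 3: ['bread', 'all', 'large'] (min_width=15, slack=0)
Line 4: ['emerald', 'heart'] (min_width=13, slack=2)
Line 5: ['how', 'metal'] (min_width=9, slack=6)
Line 6: ['architect', 'hard'] (min_width=14, slack=1)
Line 7: ['good', 'warm'] (min_width=9, slack=6)
Line 8: ['keyboard', 'sleepy'] (min_width=15, slack=0)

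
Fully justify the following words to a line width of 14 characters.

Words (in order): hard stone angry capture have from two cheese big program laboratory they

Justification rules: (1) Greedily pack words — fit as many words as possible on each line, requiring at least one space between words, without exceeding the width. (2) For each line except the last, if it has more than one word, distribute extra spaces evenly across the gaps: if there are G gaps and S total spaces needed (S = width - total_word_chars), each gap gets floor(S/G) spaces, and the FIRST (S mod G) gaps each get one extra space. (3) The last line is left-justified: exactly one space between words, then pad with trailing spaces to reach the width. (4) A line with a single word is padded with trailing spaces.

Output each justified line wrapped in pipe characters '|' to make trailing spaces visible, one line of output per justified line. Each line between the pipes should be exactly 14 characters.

Answer: |hard     stone|
|angry  capture|
|have  from two|
|cheese     big|
|program       |
|laboratory    |
|they          |

Derivation:
Line 1: ['hard', 'stone'] (min_width=10, slack=4)
Line 2: ['angry', 'capture'] (min_width=13, slack=1)
Line 3: ['have', 'from', 'two'] (min_width=13, slack=1)
Line 4: ['cheese', 'big'] (min_width=10, slack=4)
Line 5: ['program'] (min_width=7, slack=7)
Line 6: ['laboratory'] (min_width=10, slack=4)
Line 7: ['they'] (min_width=4, slack=10)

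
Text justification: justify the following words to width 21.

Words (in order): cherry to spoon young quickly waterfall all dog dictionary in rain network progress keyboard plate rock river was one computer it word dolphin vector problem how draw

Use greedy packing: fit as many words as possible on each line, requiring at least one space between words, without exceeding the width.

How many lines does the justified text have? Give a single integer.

Answer: 9

Derivation:
Line 1: ['cherry', 'to', 'spoon', 'young'] (min_width=21, slack=0)
Line 2: ['quickly', 'waterfall', 'all'] (min_width=21, slack=0)
Line 3: ['dog', 'dictionary', 'in'] (min_width=17, slack=4)
Line 4: ['rain', 'network', 'progress'] (min_width=21, slack=0)
Line 5: ['keyboard', 'plate', 'rock'] (min_width=19, slack=2)
Line 6: ['river', 'was', 'one'] (min_width=13, slack=8)
Line 7: ['computer', 'it', 'word'] (min_width=16, slack=5)
Line 8: ['dolphin', 'vector'] (min_width=14, slack=7)
Line 9: ['problem', 'how', 'draw'] (min_width=16, slack=5)
Total lines: 9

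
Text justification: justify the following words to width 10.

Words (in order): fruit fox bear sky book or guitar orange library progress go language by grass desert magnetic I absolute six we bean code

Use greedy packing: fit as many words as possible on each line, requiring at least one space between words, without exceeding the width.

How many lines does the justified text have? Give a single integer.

Line 1: ['fruit', 'fox'] (min_width=9, slack=1)
Line 2: ['bear', 'sky'] (min_width=8, slack=2)
Line 3: ['book', 'or'] (min_width=7, slack=3)
Line 4: ['guitar'] (min_width=6, slack=4)
Line 5: ['orange'] (min_width=6, slack=4)
Line 6: ['library'] (min_width=7, slack=3)
Line 7: ['progress'] (min_width=8, slack=2)
Line 8: ['go'] (min_width=2, slack=8)
Line 9: ['language'] (min_width=8, slack=2)
Line 10: ['by', 'grass'] (min_width=8, slack=2)
Line 11: ['desert'] (min_width=6, slack=4)
Line 12: ['magnetic', 'I'] (min_width=10, slack=0)
Line 13: ['absolute'] (min_width=8, slack=2)
Line 14: ['six', 'we'] (min_width=6, slack=4)
Line 15: ['bean', 'code'] (min_width=9, slack=1)
Total lines: 15

Answer: 15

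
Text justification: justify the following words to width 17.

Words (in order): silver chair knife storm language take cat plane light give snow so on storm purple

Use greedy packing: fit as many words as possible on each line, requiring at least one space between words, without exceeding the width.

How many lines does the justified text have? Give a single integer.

Line 1: ['silver', 'chair'] (min_width=12, slack=5)
Line 2: ['knife', 'storm'] (min_width=11, slack=6)
Line 3: ['language', 'take', 'cat'] (min_width=17, slack=0)
Line 4: ['plane', 'light', 'give'] (min_width=16, slack=1)
Line 5: ['snow', 'so', 'on', 'storm'] (min_width=16, slack=1)
Line 6: ['purple'] (min_width=6, slack=11)
Total lines: 6

Answer: 6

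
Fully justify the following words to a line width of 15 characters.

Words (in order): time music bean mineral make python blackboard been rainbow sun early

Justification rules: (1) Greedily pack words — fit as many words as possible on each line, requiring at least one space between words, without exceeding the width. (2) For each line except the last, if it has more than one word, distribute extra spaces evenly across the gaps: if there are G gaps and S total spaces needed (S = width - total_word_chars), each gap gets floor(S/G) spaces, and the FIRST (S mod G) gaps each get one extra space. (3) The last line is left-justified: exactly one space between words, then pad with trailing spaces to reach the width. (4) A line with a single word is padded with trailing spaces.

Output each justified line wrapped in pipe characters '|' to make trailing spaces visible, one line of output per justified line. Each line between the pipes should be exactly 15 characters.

Answer: |time music bean|
|mineral    make|
|python         |
|blackboard been|
|rainbow     sun|
|early          |

Derivation:
Line 1: ['time', 'music', 'bean'] (min_width=15, slack=0)
Line 2: ['mineral', 'make'] (min_width=12, slack=3)
Line 3: ['python'] (min_width=6, slack=9)
Line 4: ['blackboard', 'been'] (min_width=15, slack=0)
Line 5: ['rainbow', 'sun'] (min_width=11, slack=4)
Line 6: ['early'] (min_width=5, slack=10)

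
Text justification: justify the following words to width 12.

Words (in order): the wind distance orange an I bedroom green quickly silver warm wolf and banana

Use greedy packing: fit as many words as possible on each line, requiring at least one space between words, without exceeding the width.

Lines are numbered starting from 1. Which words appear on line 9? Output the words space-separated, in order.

Answer: banana

Derivation:
Line 1: ['the', 'wind'] (min_width=8, slack=4)
Line 2: ['distance'] (min_width=8, slack=4)
Line 3: ['orange', 'an', 'I'] (min_width=11, slack=1)
Line 4: ['bedroom'] (min_width=7, slack=5)
Line 5: ['green'] (min_width=5, slack=7)
Line 6: ['quickly'] (min_width=7, slack=5)
Line 7: ['silver', 'warm'] (min_width=11, slack=1)
Line 8: ['wolf', 'and'] (min_width=8, slack=4)
Line 9: ['banana'] (min_width=6, slack=6)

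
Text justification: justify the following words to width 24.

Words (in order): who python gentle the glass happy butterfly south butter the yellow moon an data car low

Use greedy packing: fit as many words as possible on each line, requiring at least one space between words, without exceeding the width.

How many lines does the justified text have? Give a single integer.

Answer: 4

Derivation:
Line 1: ['who', 'python', 'gentle', 'the'] (min_width=21, slack=3)
Line 2: ['glass', 'happy', 'butterfly'] (min_width=21, slack=3)
Line 3: ['south', 'butter', 'the', 'yellow'] (min_width=23, slack=1)
Line 4: ['moon', 'an', 'data', 'car', 'low'] (min_width=20, slack=4)
Total lines: 4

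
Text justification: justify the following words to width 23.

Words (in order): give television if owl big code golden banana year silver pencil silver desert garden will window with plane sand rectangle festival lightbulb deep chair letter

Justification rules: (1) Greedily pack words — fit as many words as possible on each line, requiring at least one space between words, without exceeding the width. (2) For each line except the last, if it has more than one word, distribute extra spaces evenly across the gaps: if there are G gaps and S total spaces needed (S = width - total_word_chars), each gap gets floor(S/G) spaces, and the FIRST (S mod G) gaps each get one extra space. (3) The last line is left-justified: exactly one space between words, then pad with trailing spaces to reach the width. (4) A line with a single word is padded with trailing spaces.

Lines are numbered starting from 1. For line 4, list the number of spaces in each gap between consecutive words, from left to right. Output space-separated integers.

Line 1: ['give', 'television', 'if', 'owl'] (min_width=22, slack=1)
Line 2: ['big', 'code', 'golden', 'banana'] (min_width=22, slack=1)
Line 3: ['year', 'silver', 'pencil'] (min_width=18, slack=5)
Line 4: ['silver', 'desert', 'garden'] (min_width=20, slack=3)
Line 5: ['will', 'window', 'with', 'plane'] (min_width=22, slack=1)
Line 6: ['sand', 'rectangle', 'festival'] (min_width=23, slack=0)
Line 7: ['lightbulb', 'deep', 'chair'] (min_width=20, slack=3)
Line 8: ['letter'] (min_width=6, slack=17)

Answer: 3 2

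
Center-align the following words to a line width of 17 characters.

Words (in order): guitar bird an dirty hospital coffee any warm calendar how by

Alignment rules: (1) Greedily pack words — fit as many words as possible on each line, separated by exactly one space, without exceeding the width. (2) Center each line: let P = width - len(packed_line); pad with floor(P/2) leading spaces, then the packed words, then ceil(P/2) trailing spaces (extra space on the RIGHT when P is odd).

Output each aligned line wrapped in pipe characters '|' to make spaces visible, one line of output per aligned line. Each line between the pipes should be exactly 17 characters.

Answer: | guitar bird an  |
| dirty hospital  |
| coffee any warm |
| calendar how by |

Derivation:
Line 1: ['guitar', 'bird', 'an'] (min_width=14, slack=3)
Line 2: ['dirty', 'hospital'] (min_width=14, slack=3)
Line 3: ['coffee', 'any', 'warm'] (min_width=15, slack=2)
Line 4: ['calendar', 'how', 'by'] (min_width=15, slack=2)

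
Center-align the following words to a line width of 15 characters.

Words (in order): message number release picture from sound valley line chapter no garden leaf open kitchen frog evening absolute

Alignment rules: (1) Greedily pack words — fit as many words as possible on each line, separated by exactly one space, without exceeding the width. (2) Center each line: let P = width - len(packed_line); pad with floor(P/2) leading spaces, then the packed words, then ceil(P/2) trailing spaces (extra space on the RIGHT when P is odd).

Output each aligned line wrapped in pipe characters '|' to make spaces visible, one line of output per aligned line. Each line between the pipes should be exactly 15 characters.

Line 1: ['message', 'number'] (min_width=14, slack=1)
Line 2: ['release', 'picture'] (min_width=15, slack=0)
Line 3: ['from', 'sound'] (min_width=10, slack=5)
Line 4: ['valley', 'line'] (min_width=11, slack=4)
Line 5: ['chapter', 'no'] (min_width=10, slack=5)
Line 6: ['garden', 'leaf'] (min_width=11, slack=4)
Line 7: ['open', 'kitchen'] (min_width=12, slack=3)
Line 8: ['frog', 'evening'] (min_width=12, slack=3)
Line 9: ['absolute'] (min_width=8, slack=7)

Answer: |message number |
|release picture|
|  from sound   |
|  valley line  |
|  chapter no   |
|  garden leaf  |
| open kitchen  |
| frog evening  |
|   absolute    |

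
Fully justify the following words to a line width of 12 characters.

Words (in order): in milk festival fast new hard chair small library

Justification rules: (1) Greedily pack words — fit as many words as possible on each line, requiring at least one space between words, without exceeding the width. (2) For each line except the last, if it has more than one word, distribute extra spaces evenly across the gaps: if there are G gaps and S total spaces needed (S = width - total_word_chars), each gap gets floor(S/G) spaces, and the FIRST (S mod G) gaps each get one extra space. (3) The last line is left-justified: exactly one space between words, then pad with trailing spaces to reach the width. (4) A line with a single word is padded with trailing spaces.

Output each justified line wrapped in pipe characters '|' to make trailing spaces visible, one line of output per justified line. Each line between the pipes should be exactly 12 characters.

Answer: |in      milk|
|festival    |
|fast     new|
|hard   chair|
|small       |
|library     |

Derivation:
Line 1: ['in', 'milk'] (min_width=7, slack=5)
Line 2: ['festival'] (min_width=8, slack=4)
Line 3: ['fast', 'new'] (min_width=8, slack=4)
Line 4: ['hard', 'chair'] (min_width=10, slack=2)
Line 5: ['small'] (min_width=5, slack=7)
Line 6: ['library'] (min_width=7, slack=5)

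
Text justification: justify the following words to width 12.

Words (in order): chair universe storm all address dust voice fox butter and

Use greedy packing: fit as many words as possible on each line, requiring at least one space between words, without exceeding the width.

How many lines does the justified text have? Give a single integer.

Line 1: ['chair'] (min_width=5, slack=7)
Line 2: ['universe'] (min_width=8, slack=4)
Line 3: ['storm', 'all'] (min_width=9, slack=3)
Line 4: ['address', 'dust'] (min_width=12, slack=0)
Line 5: ['voice', 'fox'] (min_width=9, slack=3)
Line 6: ['butter', 'and'] (min_width=10, slack=2)
Total lines: 6

Answer: 6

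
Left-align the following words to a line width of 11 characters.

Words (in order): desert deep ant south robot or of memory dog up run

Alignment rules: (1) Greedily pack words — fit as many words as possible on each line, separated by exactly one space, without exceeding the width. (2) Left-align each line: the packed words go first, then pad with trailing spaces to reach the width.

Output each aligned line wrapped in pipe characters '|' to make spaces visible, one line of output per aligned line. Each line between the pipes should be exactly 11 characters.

Line 1: ['desert', 'deep'] (min_width=11, slack=0)
Line 2: ['ant', 'south'] (min_width=9, slack=2)
Line 3: ['robot', 'or', 'of'] (min_width=11, slack=0)
Line 4: ['memory', 'dog'] (min_width=10, slack=1)
Line 5: ['up', 'run'] (min_width=6, slack=5)

Answer: |desert deep|
|ant south  |
|robot or of|
|memory dog |
|up run     |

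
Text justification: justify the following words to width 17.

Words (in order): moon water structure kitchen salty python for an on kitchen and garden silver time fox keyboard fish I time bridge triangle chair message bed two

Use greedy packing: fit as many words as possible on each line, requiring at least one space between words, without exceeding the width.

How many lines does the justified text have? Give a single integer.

Line 1: ['moon', 'water'] (min_width=10, slack=7)
Line 2: ['structure', 'kitchen'] (min_width=17, slack=0)
Line 3: ['salty', 'python', 'for'] (min_width=16, slack=1)
Line 4: ['an', 'on', 'kitchen', 'and'] (min_width=17, slack=0)
Line 5: ['garden', 'silver'] (min_width=13, slack=4)
Line 6: ['time', 'fox', 'keyboard'] (min_width=17, slack=0)
Line 7: ['fish', 'I', 'time'] (min_width=11, slack=6)
Line 8: ['bridge', 'triangle'] (min_width=15, slack=2)
Line 9: ['chair', 'message', 'bed'] (min_width=17, slack=0)
Line 10: ['two'] (min_width=3, slack=14)
Total lines: 10

Answer: 10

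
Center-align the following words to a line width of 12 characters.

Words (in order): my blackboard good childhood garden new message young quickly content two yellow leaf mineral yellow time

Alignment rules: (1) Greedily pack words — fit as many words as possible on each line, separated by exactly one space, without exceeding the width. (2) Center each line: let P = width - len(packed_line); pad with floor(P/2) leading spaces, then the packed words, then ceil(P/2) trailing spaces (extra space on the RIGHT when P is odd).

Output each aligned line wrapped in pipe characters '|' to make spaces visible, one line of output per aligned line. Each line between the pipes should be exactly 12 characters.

Answer: |     my     |
| blackboard |
|    good    |
| childhood  |
| garden new |
|  message   |
|   young    |
|  quickly   |
|content two |
|yellow leaf |
|  mineral   |
|yellow time |

Derivation:
Line 1: ['my'] (min_width=2, slack=10)
Line 2: ['blackboard'] (min_width=10, slack=2)
Line 3: ['good'] (min_width=4, slack=8)
Line 4: ['childhood'] (min_width=9, slack=3)
Line 5: ['garden', 'new'] (min_width=10, slack=2)
Line 6: ['message'] (min_width=7, slack=5)
Line 7: ['young'] (min_width=5, slack=7)
Line 8: ['quickly'] (min_width=7, slack=5)
Line 9: ['content', 'two'] (min_width=11, slack=1)
Line 10: ['yellow', 'leaf'] (min_width=11, slack=1)
Line 11: ['mineral'] (min_width=7, slack=5)
Line 12: ['yellow', 'time'] (min_width=11, slack=1)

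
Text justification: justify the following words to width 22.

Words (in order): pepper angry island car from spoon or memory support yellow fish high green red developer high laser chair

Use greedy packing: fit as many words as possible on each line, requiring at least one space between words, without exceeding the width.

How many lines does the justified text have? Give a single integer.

Answer: 6

Derivation:
Line 1: ['pepper', 'angry', 'island'] (min_width=19, slack=3)
Line 2: ['car', 'from', 'spoon', 'or'] (min_width=17, slack=5)
Line 3: ['memory', 'support', 'yellow'] (min_width=21, slack=1)
Line 4: ['fish', 'high', 'green', 'red'] (min_width=19, slack=3)
Line 5: ['developer', 'high', 'laser'] (min_width=20, slack=2)
Line 6: ['chair'] (min_width=5, slack=17)
Total lines: 6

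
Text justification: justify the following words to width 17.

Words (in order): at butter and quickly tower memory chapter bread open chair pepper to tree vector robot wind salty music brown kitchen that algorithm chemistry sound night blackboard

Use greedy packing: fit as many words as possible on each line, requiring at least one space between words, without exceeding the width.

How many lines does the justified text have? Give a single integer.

Line 1: ['at', 'butter', 'and'] (min_width=13, slack=4)
Line 2: ['quickly', 'tower'] (min_width=13, slack=4)
Line 3: ['memory', 'chapter'] (min_width=14, slack=3)
Line 4: ['bread', 'open', 'chair'] (min_width=16, slack=1)
Line 5: ['pepper', 'to', 'tree'] (min_width=14, slack=3)
Line 6: ['vector', 'robot', 'wind'] (min_width=17, slack=0)
Line 7: ['salty', 'music', 'brown'] (min_width=17, slack=0)
Line 8: ['kitchen', 'that'] (min_width=12, slack=5)
Line 9: ['algorithm'] (min_width=9, slack=8)
Line 10: ['chemistry', 'sound'] (min_width=15, slack=2)
Line 11: ['night', 'blackboard'] (min_width=16, slack=1)
Total lines: 11

Answer: 11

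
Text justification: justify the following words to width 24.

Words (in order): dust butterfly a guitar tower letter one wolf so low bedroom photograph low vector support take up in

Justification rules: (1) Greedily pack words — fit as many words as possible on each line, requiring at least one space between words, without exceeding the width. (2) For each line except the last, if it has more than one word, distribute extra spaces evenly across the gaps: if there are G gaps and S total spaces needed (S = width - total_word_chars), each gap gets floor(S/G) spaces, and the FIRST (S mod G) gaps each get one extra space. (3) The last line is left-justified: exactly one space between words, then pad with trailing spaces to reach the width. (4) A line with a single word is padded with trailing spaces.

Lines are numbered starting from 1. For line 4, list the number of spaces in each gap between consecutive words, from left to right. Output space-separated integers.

Answer: 2 1 1

Derivation:
Line 1: ['dust', 'butterfly', 'a', 'guitar'] (min_width=23, slack=1)
Line 2: ['tower', 'letter', 'one', 'wolf', 'so'] (min_width=24, slack=0)
Line 3: ['low', 'bedroom', 'photograph'] (min_width=22, slack=2)
Line 4: ['low', 'vector', 'support', 'take'] (min_width=23, slack=1)
Line 5: ['up', 'in'] (min_width=5, slack=19)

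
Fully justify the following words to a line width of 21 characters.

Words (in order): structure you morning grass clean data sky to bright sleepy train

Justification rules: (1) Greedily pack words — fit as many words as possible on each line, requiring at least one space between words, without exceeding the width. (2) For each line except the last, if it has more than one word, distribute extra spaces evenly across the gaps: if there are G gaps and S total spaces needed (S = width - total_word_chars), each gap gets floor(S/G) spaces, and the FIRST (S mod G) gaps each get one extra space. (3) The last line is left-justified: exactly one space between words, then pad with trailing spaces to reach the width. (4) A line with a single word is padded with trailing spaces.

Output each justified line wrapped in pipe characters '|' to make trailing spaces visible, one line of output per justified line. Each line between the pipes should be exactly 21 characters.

Line 1: ['structure', 'you', 'morning'] (min_width=21, slack=0)
Line 2: ['grass', 'clean', 'data', 'sky'] (min_width=20, slack=1)
Line 3: ['to', 'bright', 'sleepy'] (min_width=16, slack=5)
Line 4: ['train'] (min_width=5, slack=16)

Answer: |structure you morning|
|grass  clean data sky|
|to    bright   sleepy|
|train                |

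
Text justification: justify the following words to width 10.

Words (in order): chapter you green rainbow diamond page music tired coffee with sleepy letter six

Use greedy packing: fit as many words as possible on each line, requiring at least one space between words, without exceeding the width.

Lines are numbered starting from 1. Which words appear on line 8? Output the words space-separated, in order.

Answer: with

Derivation:
Line 1: ['chapter'] (min_width=7, slack=3)
Line 2: ['you', 'green'] (min_width=9, slack=1)
Line 3: ['rainbow'] (min_width=7, slack=3)
Line 4: ['diamond'] (min_width=7, slack=3)
Line 5: ['page', 'music'] (min_width=10, slack=0)
Line 6: ['tired'] (min_width=5, slack=5)
Line 7: ['coffee'] (min_width=6, slack=4)
Line 8: ['with'] (min_width=4, slack=6)
Line 9: ['sleepy'] (min_width=6, slack=4)
Line 10: ['letter', 'six'] (min_width=10, slack=0)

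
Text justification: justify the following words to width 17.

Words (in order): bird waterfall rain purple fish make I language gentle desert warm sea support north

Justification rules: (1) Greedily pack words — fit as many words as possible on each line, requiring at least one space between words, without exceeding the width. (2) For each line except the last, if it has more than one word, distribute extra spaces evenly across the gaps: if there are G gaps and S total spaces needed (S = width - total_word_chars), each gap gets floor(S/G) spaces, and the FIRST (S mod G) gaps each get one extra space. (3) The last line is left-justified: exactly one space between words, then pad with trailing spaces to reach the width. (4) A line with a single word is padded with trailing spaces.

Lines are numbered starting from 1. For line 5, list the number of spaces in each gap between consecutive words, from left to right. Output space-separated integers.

Answer: 2 1

Derivation:
Line 1: ['bird', 'waterfall'] (min_width=14, slack=3)
Line 2: ['rain', 'purple', 'fish'] (min_width=16, slack=1)
Line 3: ['make', 'I', 'language'] (min_width=15, slack=2)
Line 4: ['gentle', 'desert'] (min_width=13, slack=4)
Line 5: ['warm', 'sea', 'support'] (min_width=16, slack=1)
Line 6: ['north'] (min_width=5, slack=12)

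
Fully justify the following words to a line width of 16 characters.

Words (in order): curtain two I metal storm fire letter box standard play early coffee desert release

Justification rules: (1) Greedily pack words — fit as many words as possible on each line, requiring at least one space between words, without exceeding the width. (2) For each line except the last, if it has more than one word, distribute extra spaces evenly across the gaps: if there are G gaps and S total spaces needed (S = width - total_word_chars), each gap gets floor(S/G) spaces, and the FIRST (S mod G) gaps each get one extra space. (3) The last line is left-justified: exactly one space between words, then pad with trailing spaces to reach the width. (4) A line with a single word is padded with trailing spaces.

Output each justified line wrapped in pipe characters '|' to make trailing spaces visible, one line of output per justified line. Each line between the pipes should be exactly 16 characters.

Line 1: ['curtain', 'two', 'I'] (min_width=13, slack=3)
Line 2: ['metal', 'storm', 'fire'] (min_width=16, slack=0)
Line 3: ['letter', 'box'] (min_width=10, slack=6)
Line 4: ['standard', 'play'] (min_width=13, slack=3)
Line 5: ['early', 'coffee'] (min_width=12, slack=4)
Line 6: ['desert', 'release'] (min_width=14, slack=2)

Answer: |curtain   two  I|
|metal storm fire|
|letter       box|
|standard    play|
|early     coffee|
|desert release  |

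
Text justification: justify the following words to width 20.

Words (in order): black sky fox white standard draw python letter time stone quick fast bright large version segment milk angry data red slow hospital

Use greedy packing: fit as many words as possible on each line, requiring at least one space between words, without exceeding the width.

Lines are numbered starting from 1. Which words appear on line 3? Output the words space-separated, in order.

Answer: letter time stone

Derivation:
Line 1: ['black', 'sky', 'fox', 'white'] (min_width=19, slack=1)
Line 2: ['standard', 'draw', 'python'] (min_width=20, slack=0)
Line 3: ['letter', 'time', 'stone'] (min_width=17, slack=3)
Line 4: ['quick', 'fast', 'bright'] (min_width=17, slack=3)
Line 5: ['large', 'version'] (min_width=13, slack=7)
Line 6: ['segment', 'milk', 'angry'] (min_width=18, slack=2)
Line 7: ['data', 'red', 'slow'] (min_width=13, slack=7)
Line 8: ['hospital'] (min_width=8, slack=12)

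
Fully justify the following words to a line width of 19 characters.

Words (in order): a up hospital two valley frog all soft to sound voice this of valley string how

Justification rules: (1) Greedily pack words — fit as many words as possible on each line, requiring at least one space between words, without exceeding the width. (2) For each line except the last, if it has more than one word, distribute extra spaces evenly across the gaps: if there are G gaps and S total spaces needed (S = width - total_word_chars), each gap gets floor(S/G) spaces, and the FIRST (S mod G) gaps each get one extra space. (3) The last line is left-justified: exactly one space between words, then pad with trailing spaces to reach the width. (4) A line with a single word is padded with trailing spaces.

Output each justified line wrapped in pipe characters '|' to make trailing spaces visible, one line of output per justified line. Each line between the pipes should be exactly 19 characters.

Line 1: ['a', 'up', 'hospital', 'two'] (min_width=17, slack=2)
Line 2: ['valley', 'frog', 'all'] (min_width=15, slack=4)
Line 3: ['soft', 'to', 'sound', 'voice'] (min_width=19, slack=0)
Line 4: ['this', 'of', 'valley'] (min_width=14, slack=5)
Line 5: ['string', 'how'] (min_width=10, slack=9)

Answer: |a  up  hospital two|
|valley   frog   all|
|soft to sound voice|
|this    of   valley|
|string how         |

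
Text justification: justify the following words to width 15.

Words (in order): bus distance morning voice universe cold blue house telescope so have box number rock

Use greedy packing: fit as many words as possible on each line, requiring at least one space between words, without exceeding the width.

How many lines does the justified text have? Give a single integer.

Line 1: ['bus', 'distance'] (min_width=12, slack=3)
Line 2: ['morning', 'voice'] (min_width=13, slack=2)
Line 3: ['universe', 'cold'] (min_width=13, slack=2)
Line 4: ['blue', 'house'] (min_width=10, slack=5)
Line 5: ['telescope', 'so'] (min_width=12, slack=3)
Line 6: ['have', 'box', 'number'] (min_width=15, slack=0)
Line 7: ['rock'] (min_width=4, slack=11)
Total lines: 7

Answer: 7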